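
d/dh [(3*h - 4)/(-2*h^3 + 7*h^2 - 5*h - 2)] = (12*h^3 - 45*h^2 + 56*h - 26)/(4*h^6 - 28*h^5 + 69*h^4 - 62*h^3 - 3*h^2 + 20*h + 4)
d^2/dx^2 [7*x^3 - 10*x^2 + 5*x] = 42*x - 20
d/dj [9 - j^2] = -2*j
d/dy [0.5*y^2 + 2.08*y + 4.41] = 1.0*y + 2.08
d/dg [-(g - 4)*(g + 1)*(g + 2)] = -3*g^2 + 2*g + 10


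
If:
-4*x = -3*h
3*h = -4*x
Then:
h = 0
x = 0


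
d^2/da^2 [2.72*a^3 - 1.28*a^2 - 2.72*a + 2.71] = 16.32*a - 2.56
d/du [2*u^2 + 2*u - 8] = 4*u + 2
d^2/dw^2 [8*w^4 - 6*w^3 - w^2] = 96*w^2 - 36*w - 2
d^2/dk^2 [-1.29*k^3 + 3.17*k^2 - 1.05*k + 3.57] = 6.34 - 7.74*k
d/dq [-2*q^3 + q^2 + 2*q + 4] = -6*q^2 + 2*q + 2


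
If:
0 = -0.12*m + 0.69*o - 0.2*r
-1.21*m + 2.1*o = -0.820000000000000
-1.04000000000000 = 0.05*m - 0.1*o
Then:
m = 141.62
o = 81.21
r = 195.21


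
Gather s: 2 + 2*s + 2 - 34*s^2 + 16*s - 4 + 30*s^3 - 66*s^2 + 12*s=30*s^3 - 100*s^2 + 30*s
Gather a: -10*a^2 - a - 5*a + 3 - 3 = -10*a^2 - 6*a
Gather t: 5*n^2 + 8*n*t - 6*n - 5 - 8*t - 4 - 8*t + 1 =5*n^2 - 6*n + t*(8*n - 16) - 8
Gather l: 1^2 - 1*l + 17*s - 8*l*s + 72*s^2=l*(-8*s - 1) + 72*s^2 + 17*s + 1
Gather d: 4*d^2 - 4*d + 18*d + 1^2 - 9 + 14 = 4*d^2 + 14*d + 6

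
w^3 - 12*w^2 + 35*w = w*(w - 7)*(w - 5)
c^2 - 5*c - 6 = (c - 6)*(c + 1)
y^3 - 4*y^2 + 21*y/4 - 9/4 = (y - 3/2)^2*(y - 1)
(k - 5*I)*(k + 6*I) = k^2 + I*k + 30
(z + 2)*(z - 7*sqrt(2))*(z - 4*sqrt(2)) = z^3 - 11*sqrt(2)*z^2 + 2*z^2 - 22*sqrt(2)*z + 56*z + 112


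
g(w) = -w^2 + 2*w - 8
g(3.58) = -13.66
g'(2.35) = -2.70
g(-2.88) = -22.05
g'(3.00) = -4.00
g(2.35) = -8.82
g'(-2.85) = 7.70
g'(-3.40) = 8.80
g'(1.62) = -1.24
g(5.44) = -26.71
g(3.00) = -11.00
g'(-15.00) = 32.00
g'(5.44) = -8.88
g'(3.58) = -5.16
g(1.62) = -7.38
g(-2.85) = -21.82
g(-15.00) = -263.00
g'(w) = 2 - 2*w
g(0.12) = -7.77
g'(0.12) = 1.76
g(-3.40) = -26.36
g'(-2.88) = 7.76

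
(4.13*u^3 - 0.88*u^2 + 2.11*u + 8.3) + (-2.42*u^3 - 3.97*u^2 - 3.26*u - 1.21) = 1.71*u^3 - 4.85*u^2 - 1.15*u + 7.09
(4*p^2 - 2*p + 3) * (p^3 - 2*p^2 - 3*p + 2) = 4*p^5 - 10*p^4 - 5*p^3 + 8*p^2 - 13*p + 6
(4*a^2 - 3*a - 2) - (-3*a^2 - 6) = 7*a^2 - 3*a + 4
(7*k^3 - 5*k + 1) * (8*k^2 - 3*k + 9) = 56*k^5 - 21*k^4 + 23*k^3 + 23*k^2 - 48*k + 9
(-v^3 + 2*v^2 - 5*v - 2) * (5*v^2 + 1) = -5*v^5 + 10*v^4 - 26*v^3 - 8*v^2 - 5*v - 2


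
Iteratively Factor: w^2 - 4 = (w - 2)*(w + 2)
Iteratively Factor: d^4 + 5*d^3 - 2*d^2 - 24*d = (d + 3)*(d^3 + 2*d^2 - 8*d) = (d + 3)*(d + 4)*(d^2 - 2*d) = d*(d + 3)*(d + 4)*(d - 2)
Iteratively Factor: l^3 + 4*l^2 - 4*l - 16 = (l - 2)*(l^2 + 6*l + 8) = (l - 2)*(l + 4)*(l + 2)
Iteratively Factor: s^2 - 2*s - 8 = (s - 4)*(s + 2)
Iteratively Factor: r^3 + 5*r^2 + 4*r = (r + 1)*(r^2 + 4*r) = (r + 1)*(r + 4)*(r)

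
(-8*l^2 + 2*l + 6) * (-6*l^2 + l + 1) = 48*l^4 - 20*l^3 - 42*l^2 + 8*l + 6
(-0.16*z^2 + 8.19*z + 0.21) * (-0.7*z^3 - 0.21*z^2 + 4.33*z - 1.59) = 0.112*z^5 - 5.6994*z^4 - 2.5597*z^3 + 35.673*z^2 - 12.1128*z - 0.3339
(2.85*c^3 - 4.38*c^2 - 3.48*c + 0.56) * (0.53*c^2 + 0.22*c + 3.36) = 1.5105*c^5 - 1.6944*c^4 + 6.768*c^3 - 15.1856*c^2 - 11.5696*c + 1.8816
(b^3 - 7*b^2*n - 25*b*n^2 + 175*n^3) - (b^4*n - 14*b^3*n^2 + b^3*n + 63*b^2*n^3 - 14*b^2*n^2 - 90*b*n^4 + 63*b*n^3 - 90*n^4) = -b^4*n + 14*b^3*n^2 - b^3*n + b^3 - 63*b^2*n^3 + 14*b^2*n^2 - 7*b^2*n + 90*b*n^4 - 63*b*n^3 - 25*b*n^2 + 90*n^4 + 175*n^3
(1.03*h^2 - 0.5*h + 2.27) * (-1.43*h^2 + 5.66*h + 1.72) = -1.4729*h^4 + 6.5448*h^3 - 4.3045*h^2 + 11.9882*h + 3.9044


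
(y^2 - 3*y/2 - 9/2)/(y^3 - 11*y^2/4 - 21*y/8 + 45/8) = 4/(4*y - 5)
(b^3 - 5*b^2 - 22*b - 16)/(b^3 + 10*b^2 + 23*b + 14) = (b - 8)/(b + 7)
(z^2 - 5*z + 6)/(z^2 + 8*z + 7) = (z^2 - 5*z + 6)/(z^2 + 8*z + 7)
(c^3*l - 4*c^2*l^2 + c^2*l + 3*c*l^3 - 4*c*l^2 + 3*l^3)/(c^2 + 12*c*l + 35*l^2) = l*(c^3 - 4*c^2*l + c^2 + 3*c*l^2 - 4*c*l + 3*l^2)/(c^2 + 12*c*l + 35*l^2)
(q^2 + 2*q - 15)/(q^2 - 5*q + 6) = (q + 5)/(q - 2)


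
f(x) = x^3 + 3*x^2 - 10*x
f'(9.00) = 287.00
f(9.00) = 882.00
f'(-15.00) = 575.00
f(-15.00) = -2550.00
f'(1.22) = 1.79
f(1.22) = -5.92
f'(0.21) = -8.61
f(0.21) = -1.96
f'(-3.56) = 6.66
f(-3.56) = 28.50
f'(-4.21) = 17.91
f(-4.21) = 20.65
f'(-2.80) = -3.28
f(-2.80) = 29.57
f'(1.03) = -0.64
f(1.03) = -6.02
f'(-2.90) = -2.17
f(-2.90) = 29.84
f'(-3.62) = 7.59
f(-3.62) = 28.08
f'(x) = 3*x^2 + 6*x - 10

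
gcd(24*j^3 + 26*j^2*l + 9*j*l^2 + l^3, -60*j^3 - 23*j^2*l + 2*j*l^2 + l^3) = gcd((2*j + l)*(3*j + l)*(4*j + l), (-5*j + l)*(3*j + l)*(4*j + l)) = 12*j^2 + 7*j*l + l^2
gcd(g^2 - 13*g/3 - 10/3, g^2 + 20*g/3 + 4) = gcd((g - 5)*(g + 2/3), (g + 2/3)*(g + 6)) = g + 2/3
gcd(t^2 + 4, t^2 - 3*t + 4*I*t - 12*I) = 1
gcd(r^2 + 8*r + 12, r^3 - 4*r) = r + 2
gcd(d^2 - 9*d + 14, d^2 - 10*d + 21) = d - 7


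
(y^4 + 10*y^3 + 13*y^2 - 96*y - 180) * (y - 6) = y^5 + 4*y^4 - 47*y^3 - 174*y^2 + 396*y + 1080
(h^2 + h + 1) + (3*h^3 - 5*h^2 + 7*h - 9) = 3*h^3 - 4*h^2 + 8*h - 8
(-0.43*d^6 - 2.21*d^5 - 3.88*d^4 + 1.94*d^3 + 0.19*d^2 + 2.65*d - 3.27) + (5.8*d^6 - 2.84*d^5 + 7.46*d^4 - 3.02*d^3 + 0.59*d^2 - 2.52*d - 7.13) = 5.37*d^6 - 5.05*d^5 + 3.58*d^4 - 1.08*d^3 + 0.78*d^2 + 0.13*d - 10.4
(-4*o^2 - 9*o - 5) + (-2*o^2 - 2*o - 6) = -6*o^2 - 11*o - 11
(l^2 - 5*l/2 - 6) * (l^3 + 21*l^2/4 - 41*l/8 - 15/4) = l^5 + 11*l^4/4 - 97*l^3/4 - 359*l^2/16 + 321*l/8 + 45/2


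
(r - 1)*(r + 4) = r^2 + 3*r - 4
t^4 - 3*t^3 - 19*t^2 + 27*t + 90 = (t - 5)*(t - 3)*(t + 2)*(t + 3)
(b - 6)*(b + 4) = b^2 - 2*b - 24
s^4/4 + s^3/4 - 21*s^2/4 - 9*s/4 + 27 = (s/4 + 1)*(s - 3)^2*(s + 3)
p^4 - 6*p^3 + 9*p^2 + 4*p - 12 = (p - 3)*(p - 2)^2*(p + 1)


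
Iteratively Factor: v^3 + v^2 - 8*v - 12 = (v + 2)*(v^2 - v - 6) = (v + 2)^2*(v - 3)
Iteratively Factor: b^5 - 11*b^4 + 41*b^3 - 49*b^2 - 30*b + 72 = (b - 3)*(b^4 - 8*b^3 + 17*b^2 + 2*b - 24) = (b - 4)*(b - 3)*(b^3 - 4*b^2 + b + 6) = (b - 4)*(b - 3)*(b - 2)*(b^2 - 2*b - 3) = (b - 4)*(b - 3)^2*(b - 2)*(b + 1)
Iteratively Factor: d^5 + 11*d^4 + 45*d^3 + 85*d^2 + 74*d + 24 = (d + 3)*(d^4 + 8*d^3 + 21*d^2 + 22*d + 8) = (d + 2)*(d + 3)*(d^3 + 6*d^2 + 9*d + 4) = (d + 2)*(d + 3)*(d + 4)*(d^2 + 2*d + 1) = (d + 1)*(d + 2)*(d + 3)*(d + 4)*(d + 1)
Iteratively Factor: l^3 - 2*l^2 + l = (l)*(l^2 - 2*l + 1) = l*(l - 1)*(l - 1)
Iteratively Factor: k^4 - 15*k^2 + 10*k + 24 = (k + 4)*(k^3 - 4*k^2 + k + 6) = (k - 2)*(k + 4)*(k^2 - 2*k - 3) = (k - 3)*(k - 2)*(k + 4)*(k + 1)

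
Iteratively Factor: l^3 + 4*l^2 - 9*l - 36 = (l + 4)*(l^2 - 9) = (l - 3)*(l + 4)*(l + 3)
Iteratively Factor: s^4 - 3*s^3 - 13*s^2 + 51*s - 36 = (s - 1)*(s^3 - 2*s^2 - 15*s + 36) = (s - 1)*(s + 4)*(s^2 - 6*s + 9) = (s - 3)*(s - 1)*(s + 4)*(s - 3)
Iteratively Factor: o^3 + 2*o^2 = (o)*(o^2 + 2*o) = o^2*(o + 2)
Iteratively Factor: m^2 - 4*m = (m)*(m - 4)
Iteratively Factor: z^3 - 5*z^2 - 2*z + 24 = (z - 3)*(z^2 - 2*z - 8) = (z - 4)*(z - 3)*(z + 2)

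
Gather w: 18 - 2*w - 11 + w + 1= 8 - w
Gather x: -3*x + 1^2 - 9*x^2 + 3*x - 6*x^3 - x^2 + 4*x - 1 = -6*x^3 - 10*x^2 + 4*x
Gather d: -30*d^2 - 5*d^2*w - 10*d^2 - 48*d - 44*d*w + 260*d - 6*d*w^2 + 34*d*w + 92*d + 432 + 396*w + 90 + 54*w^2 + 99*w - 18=d^2*(-5*w - 40) + d*(-6*w^2 - 10*w + 304) + 54*w^2 + 495*w + 504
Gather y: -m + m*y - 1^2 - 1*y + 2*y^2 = -m + 2*y^2 + y*(m - 1) - 1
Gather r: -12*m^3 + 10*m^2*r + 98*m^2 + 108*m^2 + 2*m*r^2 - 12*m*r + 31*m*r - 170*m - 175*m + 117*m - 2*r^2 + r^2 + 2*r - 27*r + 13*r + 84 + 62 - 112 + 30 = -12*m^3 + 206*m^2 - 228*m + r^2*(2*m - 1) + r*(10*m^2 + 19*m - 12) + 64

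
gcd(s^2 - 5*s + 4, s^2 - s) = s - 1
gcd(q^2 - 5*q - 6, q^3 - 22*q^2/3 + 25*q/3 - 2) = q - 6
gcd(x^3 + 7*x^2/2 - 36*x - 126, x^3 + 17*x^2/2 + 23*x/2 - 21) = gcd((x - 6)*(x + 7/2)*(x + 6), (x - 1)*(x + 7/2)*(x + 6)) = x^2 + 19*x/2 + 21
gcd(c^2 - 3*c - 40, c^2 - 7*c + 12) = 1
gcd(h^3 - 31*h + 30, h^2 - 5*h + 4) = h - 1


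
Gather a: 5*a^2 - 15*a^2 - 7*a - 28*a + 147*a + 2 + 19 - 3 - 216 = -10*a^2 + 112*a - 198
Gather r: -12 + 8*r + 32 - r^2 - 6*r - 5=-r^2 + 2*r + 15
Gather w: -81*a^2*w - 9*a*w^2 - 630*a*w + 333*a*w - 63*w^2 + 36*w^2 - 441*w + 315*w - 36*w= w^2*(-9*a - 27) + w*(-81*a^2 - 297*a - 162)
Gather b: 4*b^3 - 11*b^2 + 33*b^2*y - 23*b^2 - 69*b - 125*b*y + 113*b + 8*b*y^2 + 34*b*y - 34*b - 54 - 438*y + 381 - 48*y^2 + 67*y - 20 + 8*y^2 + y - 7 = 4*b^3 + b^2*(33*y - 34) + b*(8*y^2 - 91*y + 10) - 40*y^2 - 370*y + 300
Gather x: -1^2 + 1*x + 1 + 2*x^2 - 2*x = 2*x^2 - x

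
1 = 1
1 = 1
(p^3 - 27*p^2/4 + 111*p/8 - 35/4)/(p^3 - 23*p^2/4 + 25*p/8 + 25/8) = (2*p^2 - 11*p + 14)/(2*p^2 - 9*p - 5)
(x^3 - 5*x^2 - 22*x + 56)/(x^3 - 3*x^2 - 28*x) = (x - 2)/x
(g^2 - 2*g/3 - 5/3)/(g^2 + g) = (g - 5/3)/g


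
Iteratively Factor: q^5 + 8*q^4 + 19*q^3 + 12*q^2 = (q + 3)*(q^4 + 5*q^3 + 4*q^2) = q*(q + 3)*(q^3 + 5*q^2 + 4*q) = q^2*(q + 3)*(q^2 + 5*q + 4) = q^2*(q + 1)*(q + 3)*(q + 4)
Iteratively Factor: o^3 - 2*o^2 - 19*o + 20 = (o - 5)*(o^2 + 3*o - 4) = (o - 5)*(o - 1)*(o + 4)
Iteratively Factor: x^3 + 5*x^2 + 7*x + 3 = (x + 1)*(x^2 + 4*x + 3) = (x + 1)*(x + 3)*(x + 1)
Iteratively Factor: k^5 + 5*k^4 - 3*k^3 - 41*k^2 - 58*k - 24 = (k + 1)*(k^4 + 4*k^3 - 7*k^2 - 34*k - 24) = (k + 1)*(k + 2)*(k^3 + 2*k^2 - 11*k - 12) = (k - 3)*(k + 1)*(k + 2)*(k^2 + 5*k + 4) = (k - 3)*(k + 1)^2*(k + 2)*(k + 4)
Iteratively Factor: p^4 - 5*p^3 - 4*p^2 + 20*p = (p)*(p^3 - 5*p^2 - 4*p + 20) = p*(p + 2)*(p^2 - 7*p + 10) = p*(p - 5)*(p + 2)*(p - 2)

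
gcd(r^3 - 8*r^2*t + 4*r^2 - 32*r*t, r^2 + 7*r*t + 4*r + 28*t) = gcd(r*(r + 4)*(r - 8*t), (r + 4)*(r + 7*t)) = r + 4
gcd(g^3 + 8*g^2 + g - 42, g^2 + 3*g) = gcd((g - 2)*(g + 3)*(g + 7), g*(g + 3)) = g + 3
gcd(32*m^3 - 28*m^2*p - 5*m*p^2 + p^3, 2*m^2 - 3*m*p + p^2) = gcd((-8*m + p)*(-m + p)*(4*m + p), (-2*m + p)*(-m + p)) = -m + p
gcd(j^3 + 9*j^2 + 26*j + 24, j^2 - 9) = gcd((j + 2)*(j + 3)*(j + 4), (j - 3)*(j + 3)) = j + 3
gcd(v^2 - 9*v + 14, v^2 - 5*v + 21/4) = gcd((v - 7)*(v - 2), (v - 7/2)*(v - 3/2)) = 1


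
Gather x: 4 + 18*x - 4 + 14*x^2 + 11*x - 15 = 14*x^2 + 29*x - 15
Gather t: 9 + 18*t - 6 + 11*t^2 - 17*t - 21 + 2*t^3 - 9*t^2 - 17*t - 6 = 2*t^3 + 2*t^2 - 16*t - 24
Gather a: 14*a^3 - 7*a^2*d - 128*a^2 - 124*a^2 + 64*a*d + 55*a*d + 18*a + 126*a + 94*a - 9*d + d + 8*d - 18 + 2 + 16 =14*a^3 + a^2*(-7*d - 252) + a*(119*d + 238)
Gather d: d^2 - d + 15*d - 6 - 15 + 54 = d^2 + 14*d + 33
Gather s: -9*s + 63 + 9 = 72 - 9*s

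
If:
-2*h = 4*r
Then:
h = -2*r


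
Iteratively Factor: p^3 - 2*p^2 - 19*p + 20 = (p - 1)*(p^2 - p - 20) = (p - 1)*(p + 4)*(p - 5)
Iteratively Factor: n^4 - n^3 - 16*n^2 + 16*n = (n + 4)*(n^3 - 5*n^2 + 4*n) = (n - 4)*(n + 4)*(n^2 - n) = n*(n - 4)*(n + 4)*(n - 1)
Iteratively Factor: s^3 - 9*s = (s + 3)*(s^2 - 3*s) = (s - 3)*(s + 3)*(s)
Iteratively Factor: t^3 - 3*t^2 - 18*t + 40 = (t - 5)*(t^2 + 2*t - 8) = (t - 5)*(t + 4)*(t - 2)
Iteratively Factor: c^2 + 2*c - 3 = (c + 3)*(c - 1)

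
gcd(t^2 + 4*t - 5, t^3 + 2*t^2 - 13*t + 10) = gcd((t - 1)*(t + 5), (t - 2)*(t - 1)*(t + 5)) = t^2 + 4*t - 5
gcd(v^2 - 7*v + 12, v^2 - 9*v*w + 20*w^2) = 1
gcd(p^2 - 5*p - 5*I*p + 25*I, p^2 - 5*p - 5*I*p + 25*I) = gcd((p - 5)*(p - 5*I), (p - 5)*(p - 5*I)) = p^2 + p*(-5 - 5*I) + 25*I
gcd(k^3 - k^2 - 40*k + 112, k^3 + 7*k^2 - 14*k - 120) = k - 4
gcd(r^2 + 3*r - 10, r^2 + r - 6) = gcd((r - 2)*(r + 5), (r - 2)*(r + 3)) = r - 2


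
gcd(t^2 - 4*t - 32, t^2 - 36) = 1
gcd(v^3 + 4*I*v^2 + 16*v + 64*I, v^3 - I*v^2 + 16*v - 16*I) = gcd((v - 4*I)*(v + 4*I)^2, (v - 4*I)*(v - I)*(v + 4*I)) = v^2 + 16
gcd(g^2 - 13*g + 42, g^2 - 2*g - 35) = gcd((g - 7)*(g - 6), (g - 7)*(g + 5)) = g - 7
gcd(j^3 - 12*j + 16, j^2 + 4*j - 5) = 1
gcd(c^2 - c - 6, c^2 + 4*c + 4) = c + 2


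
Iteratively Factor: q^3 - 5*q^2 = (q)*(q^2 - 5*q) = q*(q - 5)*(q)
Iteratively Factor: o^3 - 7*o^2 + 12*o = (o - 4)*(o^2 - 3*o) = (o - 4)*(o - 3)*(o)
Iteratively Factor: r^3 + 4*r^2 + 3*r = (r)*(r^2 + 4*r + 3) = r*(r + 3)*(r + 1)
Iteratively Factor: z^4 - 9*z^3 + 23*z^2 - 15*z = (z - 3)*(z^3 - 6*z^2 + 5*z) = (z - 5)*(z - 3)*(z^2 - z) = (z - 5)*(z - 3)*(z - 1)*(z)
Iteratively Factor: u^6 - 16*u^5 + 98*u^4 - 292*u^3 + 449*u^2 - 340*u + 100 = (u - 5)*(u^5 - 11*u^4 + 43*u^3 - 77*u^2 + 64*u - 20) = (u - 5)*(u - 2)*(u^4 - 9*u^3 + 25*u^2 - 27*u + 10) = (u - 5)*(u - 2)^2*(u^3 - 7*u^2 + 11*u - 5) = (u - 5)^2*(u - 2)^2*(u^2 - 2*u + 1) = (u - 5)^2*(u - 2)^2*(u - 1)*(u - 1)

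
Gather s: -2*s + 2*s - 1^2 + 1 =0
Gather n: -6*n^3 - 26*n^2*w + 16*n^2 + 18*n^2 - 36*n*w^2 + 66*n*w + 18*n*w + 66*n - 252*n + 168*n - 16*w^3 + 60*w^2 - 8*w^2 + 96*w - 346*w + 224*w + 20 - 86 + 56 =-6*n^3 + n^2*(34 - 26*w) + n*(-36*w^2 + 84*w - 18) - 16*w^3 + 52*w^2 - 26*w - 10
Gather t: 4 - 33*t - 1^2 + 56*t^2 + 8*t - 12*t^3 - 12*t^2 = -12*t^3 + 44*t^2 - 25*t + 3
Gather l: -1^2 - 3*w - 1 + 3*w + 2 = 0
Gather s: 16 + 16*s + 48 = 16*s + 64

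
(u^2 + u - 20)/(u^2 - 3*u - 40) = (u - 4)/(u - 8)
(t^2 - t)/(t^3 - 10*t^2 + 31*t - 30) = t*(t - 1)/(t^3 - 10*t^2 + 31*t - 30)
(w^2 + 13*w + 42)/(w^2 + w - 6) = (w^2 + 13*w + 42)/(w^2 + w - 6)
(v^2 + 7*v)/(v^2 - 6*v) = (v + 7)/(v - 6)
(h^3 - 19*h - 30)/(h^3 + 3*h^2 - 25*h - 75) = (h + 2)/(h + 5)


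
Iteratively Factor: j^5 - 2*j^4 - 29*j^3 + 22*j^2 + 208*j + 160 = (j + 1)*(j^4 - 3*j^3 - 26*j^2 + 48*j + 160) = (j - 5)*(j + 1)*(j^3 + 2*j^2 - 16*j - 32) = (j - 5)*(j + 1)*(j + 2)*(j^2 - 16) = (j - 5)*(j + 1)*(j + 2)*(j + 4)*(j - 4)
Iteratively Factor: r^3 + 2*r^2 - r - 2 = (r + 1)*(r^2 + r - 2) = (r - 1)*(r + 1)*(r + 2)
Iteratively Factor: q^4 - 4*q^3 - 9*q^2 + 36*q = (q)*(q^3 - 4*q^2 - 9*q + 36) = q*(q - 4)*(q^2 - 9) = q*(q - 4)*(q - 3)*(q + 3)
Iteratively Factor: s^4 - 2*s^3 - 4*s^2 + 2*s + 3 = (s + 1)*(s^3 - 3*s^2 - s + 3) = (s - 1)*(s + 1)*(s^2 - 2*s - 3) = (s - 3)*(s - 1)*(s + 1)*(s + 1)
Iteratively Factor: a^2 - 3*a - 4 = (a - 4)*(a + 1)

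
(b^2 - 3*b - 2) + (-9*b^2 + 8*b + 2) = -8*b^2 + 5*b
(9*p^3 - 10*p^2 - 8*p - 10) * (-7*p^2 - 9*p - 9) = -63*p^5 - 11*p^4 + 65*p^3 + 232*p^2 + 162*p + 90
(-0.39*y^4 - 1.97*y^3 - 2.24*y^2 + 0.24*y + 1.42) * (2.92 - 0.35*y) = 0.1365*y^5 - 0.4493*y^4 - 4.9684*y^3 - 6.6248*y^2 + 0.2038*y + 4.1464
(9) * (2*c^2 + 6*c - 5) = 18*c^2 + 54*c - 45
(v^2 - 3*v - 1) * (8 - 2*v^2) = -2*v^4 + 6*v^3 + 10*v^2 - 24*v - 8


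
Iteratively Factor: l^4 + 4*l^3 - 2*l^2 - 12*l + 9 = (l + 3)*(l^3 + l^2 - 5*l + 3) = (l - 1)*(l + 3)*(l^2 + 2*l - 3) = (l - 1)^2*(l + 3)*(l + 3)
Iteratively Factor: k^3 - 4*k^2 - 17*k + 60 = (k + 4)*(k^2 - 8*k + 15) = (k - 3)*(k + 4)*(k - 5)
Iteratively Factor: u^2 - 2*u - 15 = (u + 3)*(u - 5)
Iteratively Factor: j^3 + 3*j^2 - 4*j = (j)*(j^2 + 3*j - 4) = j*(j + 4)*(j - 1)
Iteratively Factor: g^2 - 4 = (g + 2)*(g - 2)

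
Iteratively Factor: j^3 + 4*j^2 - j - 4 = (j + 1)*(j^2 + 3*j - 4) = (j - 1)*(j + 1)*(j + 4)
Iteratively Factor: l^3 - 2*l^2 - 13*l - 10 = (l + 1)*(l^2 - 3*l - 10) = (l + 1)*(l + 2)*(l - 5)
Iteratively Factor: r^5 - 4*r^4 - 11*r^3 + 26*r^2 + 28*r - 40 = (r + 2)*(r^4 - 6*r^3 + r^2 + 24*r - 20) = (r - 2)*(r + 2)*(r^3 - 4*r^2 - 7*r + 10) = (r - 2)*(r + 2)^2*(r^2 - 6*r + 5) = (r - 5)*(r - 2)*(r + 2)^2*(r - 1)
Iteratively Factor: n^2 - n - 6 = (n + 2)*(n - 3)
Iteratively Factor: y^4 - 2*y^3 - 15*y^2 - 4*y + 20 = (y - 1)*(y^3 - y^2 - 16*y - 20) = (y - 1)*(y + 2)*(y^2 - 3*y - 10) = (y - 5)*(y - 1)*(y + 2)*(y + 2)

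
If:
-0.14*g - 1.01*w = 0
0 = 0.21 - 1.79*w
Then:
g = -0.85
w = 0.12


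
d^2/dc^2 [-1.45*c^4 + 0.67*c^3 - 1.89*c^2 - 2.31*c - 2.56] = -17.4*c^2 + 4.02*c - 3.78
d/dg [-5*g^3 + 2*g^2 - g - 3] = -15*g^2 + 4*g - 1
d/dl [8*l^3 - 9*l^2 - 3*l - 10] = 24*l^2 - 18*l - 3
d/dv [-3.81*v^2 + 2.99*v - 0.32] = 2.99 - 7.62*v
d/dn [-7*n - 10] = -7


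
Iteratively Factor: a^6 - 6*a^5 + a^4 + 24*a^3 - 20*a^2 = (a - 2)*(a^5 - 4*a^4 - 7*a^3 + 10*a^2) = (a - 5)*(a - 2)*(a^4 + a^3 - 2*a^2) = a*(a - 5)*(a - 2)*(a^3 + a^2 - 2*a) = a*(a - 5)*(a - 2)*(a + 2)*(a^2 - a) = a^2*(a - 5)*(a - 2)*(a + 2)*(a - 1)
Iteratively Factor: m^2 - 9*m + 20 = (m - 5)*(m - 4)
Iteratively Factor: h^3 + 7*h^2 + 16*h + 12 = (h + 3)*(h^2 + 4*h + 4) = (h + 2)*(h + 3)*(h + 2)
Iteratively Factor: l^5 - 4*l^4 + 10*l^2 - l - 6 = (l - 3)*(l^4 - l^3 - 3*l^2 + l + 2) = (l - 3)*(l + 1)*(l^3 - 2*l^2 - l + 2) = (l - 3)*(l - 1)*(l + 1)*(l^2 - l - 2) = (l - 3)*(l - 2)*(l - 1)*(l + 1)*(l + 1)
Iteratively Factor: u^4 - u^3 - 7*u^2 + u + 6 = (u - 1)*(u^3 - 7*u - 6) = (u - 3)*(u - 1)*(u^2 + 3*u + 2) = (u - 3)*(u - 1)*(u + 2)*(u + 1)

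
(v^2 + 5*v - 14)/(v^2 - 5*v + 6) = (v + 7)/(v - 3)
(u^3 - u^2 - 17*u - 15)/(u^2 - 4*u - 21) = (u^2 - 4*u - 5)/(u - 7)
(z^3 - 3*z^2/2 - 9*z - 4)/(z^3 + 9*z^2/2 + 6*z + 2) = (z - 4)/(z + 2)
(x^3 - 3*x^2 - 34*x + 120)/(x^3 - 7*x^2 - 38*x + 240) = (x - 4)/(x - 8)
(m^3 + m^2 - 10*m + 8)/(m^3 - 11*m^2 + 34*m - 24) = (m^2 + 2*m - 8)/(m^2 - 10*m + 24)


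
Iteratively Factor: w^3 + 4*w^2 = (w)*(w^2 + 4*w) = w^2*(w + 4)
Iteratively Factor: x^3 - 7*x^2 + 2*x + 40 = (x + 2)*(x^2 - 9*x + 20) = (x - 4)*(x + 2)*(x - 5)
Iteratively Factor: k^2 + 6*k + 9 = (k + 3)*(k + 3)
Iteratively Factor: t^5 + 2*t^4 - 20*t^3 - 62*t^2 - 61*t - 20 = (t + 1)*(t^4 + t^3 - 21*t^2 - 41*t - 20) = (t - 5)*(t + 1)*(t^3 + 6*t^2 + 9*t + 4) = (t - 5)*(t + 1)^2*(t^2 + 5*t + 4) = (t - 5)*(t + 1)^3*(t + 4)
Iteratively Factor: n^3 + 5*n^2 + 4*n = (n + 4)*(n^2 + n) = n*(n + 4)*(n + 1)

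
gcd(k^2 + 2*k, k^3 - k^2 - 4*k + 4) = k + 2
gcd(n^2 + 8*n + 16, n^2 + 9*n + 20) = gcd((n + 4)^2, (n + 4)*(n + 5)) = n + 4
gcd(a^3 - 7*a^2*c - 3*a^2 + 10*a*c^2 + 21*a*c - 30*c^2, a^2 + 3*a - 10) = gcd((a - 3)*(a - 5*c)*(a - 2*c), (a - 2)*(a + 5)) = 1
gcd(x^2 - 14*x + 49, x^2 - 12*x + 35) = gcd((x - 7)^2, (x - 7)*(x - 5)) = x - 7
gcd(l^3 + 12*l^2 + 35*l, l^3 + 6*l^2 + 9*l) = l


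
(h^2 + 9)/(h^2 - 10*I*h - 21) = (h + 3*I)/(h - 7*I)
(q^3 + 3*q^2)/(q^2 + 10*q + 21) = q^2/(q + 7)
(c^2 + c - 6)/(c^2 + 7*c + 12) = (c - 2)/(c + 4)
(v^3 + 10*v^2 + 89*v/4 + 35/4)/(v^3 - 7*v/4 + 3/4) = (4*v^3 + 40*v^2 + 89*v + 35)/(4*v^3 - 7*v + 3)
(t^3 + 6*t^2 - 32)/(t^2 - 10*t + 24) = (t^3 + 6*t^2 - 32)/(t^2 - 10*t + 24)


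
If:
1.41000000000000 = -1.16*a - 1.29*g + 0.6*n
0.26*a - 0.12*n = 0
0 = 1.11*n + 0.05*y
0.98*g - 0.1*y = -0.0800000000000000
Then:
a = 0.20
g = -1.07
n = 0.44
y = -9.70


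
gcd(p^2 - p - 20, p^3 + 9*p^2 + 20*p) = p + 4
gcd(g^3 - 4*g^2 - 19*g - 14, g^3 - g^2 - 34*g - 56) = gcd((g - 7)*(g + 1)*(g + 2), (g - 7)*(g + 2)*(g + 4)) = g^2 - 5*g - 14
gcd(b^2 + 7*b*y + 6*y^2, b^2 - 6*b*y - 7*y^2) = b + y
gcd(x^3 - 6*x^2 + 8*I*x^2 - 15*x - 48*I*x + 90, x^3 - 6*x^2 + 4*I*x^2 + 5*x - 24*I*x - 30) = x^2 + x*(-6 + 5*I) - 30*I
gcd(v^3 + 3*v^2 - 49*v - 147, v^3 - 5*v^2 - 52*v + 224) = v + 7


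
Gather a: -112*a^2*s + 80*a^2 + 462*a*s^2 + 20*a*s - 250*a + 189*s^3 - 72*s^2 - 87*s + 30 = a^2*(80 - 112*s) + a*(462*s^2 + 20*s - 250) + 189*s^3 - 72*s^2 - 87*s + 30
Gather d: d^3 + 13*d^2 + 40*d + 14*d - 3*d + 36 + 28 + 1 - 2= d^3 + 13*d^2 + 51*d + 63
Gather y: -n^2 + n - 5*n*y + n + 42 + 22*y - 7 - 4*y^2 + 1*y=-n^2 + 2*n - 4*y^2 + y*(23 - 5*n) + 35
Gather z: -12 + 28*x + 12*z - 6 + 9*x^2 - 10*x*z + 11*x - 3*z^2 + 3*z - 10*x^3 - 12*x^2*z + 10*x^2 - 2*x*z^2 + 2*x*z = -10*x^3 + 19*x^2 + 39*x + z^2*(-2*x - 3) + z*(-12*x^2 - 8*x + 15) - 18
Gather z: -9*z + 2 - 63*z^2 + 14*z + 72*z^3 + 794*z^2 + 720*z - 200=72*z^3 + 731*z^2 + 725*z - 198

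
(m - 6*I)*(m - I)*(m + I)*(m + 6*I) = m^4 + 37*m^2 + 36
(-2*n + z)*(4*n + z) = -8*n^2 + 2*n*z + z^2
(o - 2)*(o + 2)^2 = o^3 + 2*o^2 - 4*o - 8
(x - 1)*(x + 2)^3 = x^4 + 5*x^3 + 6*x^2 - 4*x - 8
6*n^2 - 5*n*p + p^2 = (-3*n + p)*(-2*n + p)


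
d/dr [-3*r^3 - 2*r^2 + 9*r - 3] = -9*r^2 - 4*r + 9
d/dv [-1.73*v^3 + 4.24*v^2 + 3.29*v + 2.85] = -5.19*v^2 + 8.48*v + 3.29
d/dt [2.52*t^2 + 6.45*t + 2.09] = 5.04*t + 6.45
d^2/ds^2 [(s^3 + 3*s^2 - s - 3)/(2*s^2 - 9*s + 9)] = 2*(113*s^3 - 441*s^2 + 459*s - 27)/(8*s^6 - 108*s^5 + 594*s^4 - 1701*s^3 + 2673*s^2 - 2187*s + 729)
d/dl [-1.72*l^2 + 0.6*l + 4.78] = 0.6 - 3.44*l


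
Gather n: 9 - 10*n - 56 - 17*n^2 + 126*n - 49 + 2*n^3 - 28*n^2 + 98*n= 2*n^3 - 45*n^2 + 214*n - 96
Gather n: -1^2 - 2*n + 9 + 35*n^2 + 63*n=35*n^2 + 61*n + 8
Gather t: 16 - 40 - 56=-80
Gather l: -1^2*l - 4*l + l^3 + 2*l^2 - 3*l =l^3 + 2*l^2 - 8*l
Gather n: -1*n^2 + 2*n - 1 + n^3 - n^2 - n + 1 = n^3 - 2*n^2 + n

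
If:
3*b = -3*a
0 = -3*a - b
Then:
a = 0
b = 0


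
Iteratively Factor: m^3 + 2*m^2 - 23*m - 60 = (m - 5)*(m^2 + 7*m + 12) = (m - 5)*(m + 3)*(m + 4)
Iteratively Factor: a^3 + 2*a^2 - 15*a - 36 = (a + 3)*(a^2 - a - 12) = (a + 3)^2*(a - 4)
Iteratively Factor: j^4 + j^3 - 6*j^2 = (j - 2)*(j^3 + 3*j^2) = j*(j - 2)*(j^2 + 3*j) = j*(j - 2)*(j + 3)*(j)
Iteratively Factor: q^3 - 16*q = (q + 4)*(q^2 - 4*q) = (q - 4)*(q + 4)*(q)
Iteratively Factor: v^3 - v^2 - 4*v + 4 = (v - 2)*(v^2 + v - 2) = (v - 2)*(v - 1)*(v + 2)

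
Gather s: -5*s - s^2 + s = -s^2 - 4*s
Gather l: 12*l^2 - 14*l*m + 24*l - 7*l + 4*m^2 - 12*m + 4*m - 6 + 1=12*l^2 + l*(17 - 14*m) + 4*m^2 - 8*m - 5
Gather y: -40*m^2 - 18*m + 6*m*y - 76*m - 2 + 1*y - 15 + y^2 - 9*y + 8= -40*m^2 - 94*m + y^2 + y*(6*m - 8) - 9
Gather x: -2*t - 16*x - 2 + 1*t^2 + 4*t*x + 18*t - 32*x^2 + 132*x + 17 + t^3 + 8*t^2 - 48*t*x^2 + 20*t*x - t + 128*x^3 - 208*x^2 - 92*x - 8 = t^3 + 9*t^2 + 15*t + 128*x^3 + x^2*(-48*t - 240) + x*(24*t + 24) + 7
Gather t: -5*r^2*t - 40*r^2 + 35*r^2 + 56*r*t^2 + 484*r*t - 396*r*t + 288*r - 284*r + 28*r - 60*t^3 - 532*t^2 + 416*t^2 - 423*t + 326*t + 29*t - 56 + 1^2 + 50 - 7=-5*r^2 + 32*r - 60*t^3 + t^2*(56*r - 116) + t*(-5*r^2 + 88*r - 68) - 12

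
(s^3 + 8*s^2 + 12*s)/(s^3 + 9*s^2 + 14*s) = (s + 6)/(s + 7)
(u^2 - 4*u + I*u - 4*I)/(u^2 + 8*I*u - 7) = (u - 4)/(u + 7*I)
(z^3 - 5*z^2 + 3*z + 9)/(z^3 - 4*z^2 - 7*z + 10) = (z^3 - 5*z^2 + 3*z + 9)/(z^3 - 4*z^2 - 7*z + 10)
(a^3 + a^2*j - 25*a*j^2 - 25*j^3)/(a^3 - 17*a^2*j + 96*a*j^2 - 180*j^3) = (a^2 + 6*a*j + 5*j^2)/(a^2 - 12*a*j + 36*j^2)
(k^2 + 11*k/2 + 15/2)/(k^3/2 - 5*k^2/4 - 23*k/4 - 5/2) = 2*(2*k^2 + 11*k + 15)/(2*k^3 - 5*k^2 - 23*k - 10)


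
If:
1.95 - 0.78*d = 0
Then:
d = 2.50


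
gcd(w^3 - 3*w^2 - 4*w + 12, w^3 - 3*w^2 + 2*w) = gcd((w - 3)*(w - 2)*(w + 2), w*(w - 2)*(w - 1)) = w - 2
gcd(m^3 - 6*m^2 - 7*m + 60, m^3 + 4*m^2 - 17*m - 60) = m^2 - m - 12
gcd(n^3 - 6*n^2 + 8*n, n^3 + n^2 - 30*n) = n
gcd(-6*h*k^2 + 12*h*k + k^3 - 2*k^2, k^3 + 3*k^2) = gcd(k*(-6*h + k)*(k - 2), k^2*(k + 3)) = k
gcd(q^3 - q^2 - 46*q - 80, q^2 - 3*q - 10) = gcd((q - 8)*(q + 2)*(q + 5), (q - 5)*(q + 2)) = q + 2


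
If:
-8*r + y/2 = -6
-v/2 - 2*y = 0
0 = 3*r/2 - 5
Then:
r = 10/3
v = -496/3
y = 124/3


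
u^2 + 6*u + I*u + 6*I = (u + 6)*(u + I)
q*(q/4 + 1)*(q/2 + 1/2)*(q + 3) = q^4/8 + q^3 + 19*q^2/8 + 3*q/2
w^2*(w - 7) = w^3 - 7*w^2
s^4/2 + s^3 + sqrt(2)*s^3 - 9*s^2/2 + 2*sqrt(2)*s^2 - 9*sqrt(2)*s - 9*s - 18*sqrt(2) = (s/2 + 1)*(s - 3)*(s + 3)*(s + 2*sqrt(2))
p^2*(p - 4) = p^3 - 4*p^2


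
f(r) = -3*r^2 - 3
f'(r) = -6*r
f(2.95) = -29.11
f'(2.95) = -17.70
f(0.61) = -4.12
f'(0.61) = -3.66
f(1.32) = -8.23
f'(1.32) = -7.92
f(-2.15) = -16.87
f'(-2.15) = 12.90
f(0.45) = -3.61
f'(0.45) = -2.70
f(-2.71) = -25.03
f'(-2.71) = 16.26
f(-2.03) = -15.36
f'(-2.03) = 12.18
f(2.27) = -18.46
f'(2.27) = -13.62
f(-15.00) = -678.00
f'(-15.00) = 90.00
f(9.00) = -246.00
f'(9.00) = -54.00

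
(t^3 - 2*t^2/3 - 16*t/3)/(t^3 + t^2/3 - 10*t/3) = (3*t - 8)/(3*t - 5)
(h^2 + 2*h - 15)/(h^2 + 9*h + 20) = (h - 3)/(h + 4)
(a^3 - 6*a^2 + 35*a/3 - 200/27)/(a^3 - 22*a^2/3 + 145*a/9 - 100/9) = (a - 8/3)/(a - 4)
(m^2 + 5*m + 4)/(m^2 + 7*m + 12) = (m + 1)/(m + 3)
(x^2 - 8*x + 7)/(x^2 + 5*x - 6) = (x - 7)/(x + 6)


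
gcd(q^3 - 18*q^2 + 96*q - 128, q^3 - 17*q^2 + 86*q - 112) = q^2 - 10*q + 16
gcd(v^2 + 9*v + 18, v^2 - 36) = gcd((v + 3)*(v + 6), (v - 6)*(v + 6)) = v + 6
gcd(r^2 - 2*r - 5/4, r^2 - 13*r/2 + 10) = r - 5/2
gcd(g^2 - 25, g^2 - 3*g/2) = 1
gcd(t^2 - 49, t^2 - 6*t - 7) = t - 7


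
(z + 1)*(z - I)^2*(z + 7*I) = z^4 + z^3 + 5*I*z^3 + 13*z^2 + 5*I*z^2 + 13*z - 7*I*z - 7*I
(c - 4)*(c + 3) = c^2 - c - 12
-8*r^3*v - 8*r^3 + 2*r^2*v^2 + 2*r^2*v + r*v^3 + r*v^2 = (-2*r + v)*(4*r + v)*(r*v + r)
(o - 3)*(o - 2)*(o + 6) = o^3 + o^2 - 24*o + 36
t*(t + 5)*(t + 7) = t^3 + 12*t^2 + 35*t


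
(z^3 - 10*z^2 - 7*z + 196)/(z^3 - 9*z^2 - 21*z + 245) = (z + 4)/(z + 5)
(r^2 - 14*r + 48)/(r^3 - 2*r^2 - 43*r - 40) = (r - 6)/(r^2 + 6*r + 5)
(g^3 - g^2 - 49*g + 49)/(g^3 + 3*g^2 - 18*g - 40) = (g^3 - g^2 - 49*g + 49)/(g^3 + 3*g^2 - 18*g - 40)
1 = 1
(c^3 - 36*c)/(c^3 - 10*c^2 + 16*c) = (c^2 - 36)/(c^2 - 10*c + 16)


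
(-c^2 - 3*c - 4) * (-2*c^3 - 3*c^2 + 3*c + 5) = 2*c^5 + 9*c^4 + 14*c^3 - 2*c^2 - 27*c - 20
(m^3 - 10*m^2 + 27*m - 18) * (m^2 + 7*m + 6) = m^5 - 3*m^4 - 37*m^3 + 111*m^2 + 36*m - 108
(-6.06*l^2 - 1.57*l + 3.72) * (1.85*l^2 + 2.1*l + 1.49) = -11.211*l^4 - 15.6305*l^3 - 5.4444*l^2 + 5.4727*l + 5.5428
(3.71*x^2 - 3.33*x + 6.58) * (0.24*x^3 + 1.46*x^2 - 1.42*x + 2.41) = 0.8904*x^5 + 4.6174*x^4 - 8.5508*x^3 + 23.2765*x^2 - 17.3689*x + 15.8578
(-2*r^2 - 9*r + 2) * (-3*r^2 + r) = 6*r^4 + 25*r^3 - 15*r^2 + 2*r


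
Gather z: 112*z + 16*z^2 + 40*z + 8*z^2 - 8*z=24*z^2 + 144*z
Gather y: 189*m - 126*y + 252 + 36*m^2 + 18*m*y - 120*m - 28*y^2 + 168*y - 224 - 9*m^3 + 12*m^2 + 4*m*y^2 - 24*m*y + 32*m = -9*m^3 + 48*m^2 + 101*m + y^2*(4*m - 28) + y*(42 - 6*m) + 28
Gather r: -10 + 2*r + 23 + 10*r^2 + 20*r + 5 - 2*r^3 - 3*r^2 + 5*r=-2*r^3 + 7*r^2 + 27*r + 18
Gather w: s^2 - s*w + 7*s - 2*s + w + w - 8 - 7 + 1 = s^2 + 5*s + w*(2 - s) - 14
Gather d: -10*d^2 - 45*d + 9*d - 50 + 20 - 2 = -10*d^2 - 36*d - 32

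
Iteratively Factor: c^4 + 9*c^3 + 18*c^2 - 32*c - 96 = (c - 2)*(c^3 + 11*c^2 + 40*c + 48) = (c - 2)*(c + 4)*(c^2 + 7*c + 12) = (c - 2)*(c + 3)*(c + 4)*(c + 4)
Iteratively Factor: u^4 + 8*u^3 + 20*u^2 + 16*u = (u)*(u^3 + 8*u^2 + 20*u + 16) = u*(u + 2)*(u^2 + 6*u + 8) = u*(u + 2)*(u + 4)*(u + 2)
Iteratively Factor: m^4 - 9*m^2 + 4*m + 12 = (m - 2)*(m^3 + 2*m^2 - 5*m - 6) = (m - 2)^2*(m^2 + 4*m + 3) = (m - 2)^2*(m + 3)*(m + 1)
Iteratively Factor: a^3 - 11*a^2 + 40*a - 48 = (a - 4)*(a^2 - 7*a + 12) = (a - 4)*(a - 3)*(a - 4)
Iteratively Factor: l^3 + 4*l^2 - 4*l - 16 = (l + 2)*(l^2 + 2*l - 8) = (l + 2)*(l + 4)*(l - 2)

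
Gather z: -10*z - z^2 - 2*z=-z^2 - 12*z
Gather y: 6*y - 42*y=-36*y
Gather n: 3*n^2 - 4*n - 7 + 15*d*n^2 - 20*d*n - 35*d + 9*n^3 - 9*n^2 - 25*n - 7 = -35*d + 9*n^3 + n^2*(15*d - 6) + n*(-20*d - 29) - 14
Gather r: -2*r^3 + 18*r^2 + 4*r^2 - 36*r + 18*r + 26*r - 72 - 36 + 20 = -2*r^3 + 22*r^2 + 8*r - 88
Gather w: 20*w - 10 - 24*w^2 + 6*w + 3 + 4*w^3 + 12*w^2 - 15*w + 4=4*w^3 - 12*w^2 + 11*w - 3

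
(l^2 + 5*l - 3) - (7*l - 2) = l^2 - 2*l - 1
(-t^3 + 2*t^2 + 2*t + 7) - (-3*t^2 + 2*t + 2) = -t^3 + 5*t^2 + 5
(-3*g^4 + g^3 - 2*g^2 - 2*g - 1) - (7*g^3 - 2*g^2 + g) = -3*g^4 - 6*g^3 - 3*g - 1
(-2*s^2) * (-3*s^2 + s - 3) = 6*s^4 - 2*s^3 + 6*s^2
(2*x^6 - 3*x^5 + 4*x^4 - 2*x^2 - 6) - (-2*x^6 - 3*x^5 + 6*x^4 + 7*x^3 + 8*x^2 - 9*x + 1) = 4*x^6 - 2*x^4 - 7*x^3 - 10*x^2 + 9*x - 7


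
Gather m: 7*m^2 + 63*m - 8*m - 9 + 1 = 7*m^2 + 55*m - 8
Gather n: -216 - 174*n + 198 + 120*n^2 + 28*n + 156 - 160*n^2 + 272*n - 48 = -40*n^2 + 126*n + 90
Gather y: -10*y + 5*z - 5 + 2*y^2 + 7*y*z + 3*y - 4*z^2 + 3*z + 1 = 2*y^2 + y*(7*z - 7) - 4*z^2 + 8*z - 4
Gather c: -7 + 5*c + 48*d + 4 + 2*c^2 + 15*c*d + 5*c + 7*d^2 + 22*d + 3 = 2*c^2 + c*(15*d + 10) + 7*d^2 + 70*d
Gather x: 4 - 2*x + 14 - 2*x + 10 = 28 - 4*x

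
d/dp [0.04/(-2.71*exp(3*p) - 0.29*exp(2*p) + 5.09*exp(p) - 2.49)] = (0.3252*exp(2*p) + 0.0232*exp(p) - 0.2036)*exp(p)/(2.71*exp(3*p) + 0.29*exp(2*p) - 5.09*exp(p) + 2.49)^2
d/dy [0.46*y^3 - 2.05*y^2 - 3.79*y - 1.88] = 1.38*y^2 - 4.1*y - 3.79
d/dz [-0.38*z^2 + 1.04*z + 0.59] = 1.04 - 0.76*z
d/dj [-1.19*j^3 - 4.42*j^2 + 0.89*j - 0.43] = -3.57*j^2 - 8.84*j + 0.89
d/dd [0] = 0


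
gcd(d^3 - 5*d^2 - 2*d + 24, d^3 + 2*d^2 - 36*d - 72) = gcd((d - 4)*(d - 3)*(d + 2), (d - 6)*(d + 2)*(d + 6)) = d + 2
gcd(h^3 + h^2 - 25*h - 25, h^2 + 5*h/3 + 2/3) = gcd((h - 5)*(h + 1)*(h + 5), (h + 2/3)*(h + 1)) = h + 1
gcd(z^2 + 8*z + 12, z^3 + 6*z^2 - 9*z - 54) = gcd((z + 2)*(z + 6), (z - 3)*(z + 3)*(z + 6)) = z + 6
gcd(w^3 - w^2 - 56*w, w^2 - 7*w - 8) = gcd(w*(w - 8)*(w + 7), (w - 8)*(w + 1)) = w - 8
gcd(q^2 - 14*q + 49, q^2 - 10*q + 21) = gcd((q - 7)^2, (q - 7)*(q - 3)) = q - 7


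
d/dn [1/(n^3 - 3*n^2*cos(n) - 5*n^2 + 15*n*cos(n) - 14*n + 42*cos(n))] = (-3*n^2*sin(n) - 3*n^2 + 15*n*sin(n) + 6*n*cos(n) + 10*n + 42*sin(n) - 15*cos(n) + 14)/((n - 7)^2*(n + 2)^2*(n - 3*cos(n))^2)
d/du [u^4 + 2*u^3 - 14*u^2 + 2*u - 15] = 4*u^3 + 6*u^2 - 28*u + 2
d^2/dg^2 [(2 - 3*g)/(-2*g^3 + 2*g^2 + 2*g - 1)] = 4*(18*g^5 - 42*g^4 + 44*g^3 - 18*g^2 + 3*g - 3)/(8*g^9 - 24*g^8 + 52*g^6 - 24*g^5 - 36*g^4 + 22*g^3 + 6*g^2 - 6*g + 1)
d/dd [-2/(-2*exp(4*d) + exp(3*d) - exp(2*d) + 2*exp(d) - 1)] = (-16*exp(3*d) + 6*exp(2*d) - 4*exp(d) + 4)*exp(d)/(2*exp(4*d) - exp(3*d) + exp(2*d) - 2*exp(d) + 1)^2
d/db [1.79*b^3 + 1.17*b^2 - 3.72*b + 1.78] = 5.37*b^2 + 2.34*b - 3.72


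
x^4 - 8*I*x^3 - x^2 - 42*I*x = x*(x - 7*I)*(x - 3*I)*(x + 2*I)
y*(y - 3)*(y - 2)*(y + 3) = y^4 - 2*y^3 - 9*y^2 + 18*y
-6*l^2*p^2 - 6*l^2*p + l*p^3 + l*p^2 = p*(-6*l + p)*(l*p + l)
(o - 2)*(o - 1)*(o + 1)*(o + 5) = o^4 + 3*o^3 - 11*o^2 - 3*o + 10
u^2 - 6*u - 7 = (u - 7)*(u + 1)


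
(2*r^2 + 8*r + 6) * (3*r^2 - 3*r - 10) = 6*r^4 + 18*r^3 - 26*r^2 - 98*r - 60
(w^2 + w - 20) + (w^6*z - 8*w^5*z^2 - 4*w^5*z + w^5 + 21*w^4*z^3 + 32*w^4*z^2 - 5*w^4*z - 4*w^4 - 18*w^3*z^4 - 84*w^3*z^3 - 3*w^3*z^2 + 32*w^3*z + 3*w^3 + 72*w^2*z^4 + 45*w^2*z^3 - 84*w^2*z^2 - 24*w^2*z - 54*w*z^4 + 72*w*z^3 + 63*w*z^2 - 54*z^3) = w^6*z - 8*w^5*z^2 - 4*w^5*z + w^5 + 21*w^4*z^3 + 32*w^4*z^2 - 5*w^4*z - 4*w^4 - 18*w^3*z^4 - 84*w^3*z^3 - 3*w^3*z^2 + 32*w^3*z + 3*w^3 + 72*w^2*z^4 + 45*w^2*z^3 - 84*w^2*z^2 - 24*w^2*z + w^2 - 54*w*z^4 + 72*w*z^3 + 63*w*z^2 + w - 54*z^3 - 20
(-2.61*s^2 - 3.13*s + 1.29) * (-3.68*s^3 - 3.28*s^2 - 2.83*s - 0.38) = 9.6048*s^5 + 20.0792*s^4 + 12.9055*s^3 + 5.6185*s^2 - 2.4613*s - 0.4902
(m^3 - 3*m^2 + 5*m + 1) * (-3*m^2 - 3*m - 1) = -3*m^5 + 6*m^4 - 7*m^3 - 15*m^2 - 8*m - 1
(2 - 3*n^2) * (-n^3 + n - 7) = 3*n^5 - 5*n^3 + 21*n^2 + 2*n - 14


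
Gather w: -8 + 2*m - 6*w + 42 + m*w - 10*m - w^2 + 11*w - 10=-8*m - w^2 + w*(m + 5) + 24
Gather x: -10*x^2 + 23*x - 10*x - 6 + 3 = -10*x^2 + 13*x - 3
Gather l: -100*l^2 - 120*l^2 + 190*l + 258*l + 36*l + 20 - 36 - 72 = -220*l^2 + 484*l - 88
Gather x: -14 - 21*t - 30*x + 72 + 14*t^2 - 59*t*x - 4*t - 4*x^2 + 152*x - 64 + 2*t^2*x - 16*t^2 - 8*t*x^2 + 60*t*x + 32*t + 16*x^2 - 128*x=-2*t^2 + 7*t + x^2*(12 - 8*t) + x*(2*t^2 + t - 6) - 6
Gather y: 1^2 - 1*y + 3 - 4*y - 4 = -5*y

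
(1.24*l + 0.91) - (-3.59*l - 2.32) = 4.83*l + 3.23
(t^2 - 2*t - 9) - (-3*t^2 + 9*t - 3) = 4*t^2 - 11*t - 6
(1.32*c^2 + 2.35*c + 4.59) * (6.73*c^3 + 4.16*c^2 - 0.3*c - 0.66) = 8.8836*c^5 + 21.3067*c^4 + 40.2707*c^3 + 17.5182*c^2 - 2.928*c - 3.0294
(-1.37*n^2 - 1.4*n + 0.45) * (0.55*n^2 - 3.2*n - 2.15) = -0.7535*n^4 + 3.614*n^3 + 7.673*n^2 + 1.57*n - 0.9675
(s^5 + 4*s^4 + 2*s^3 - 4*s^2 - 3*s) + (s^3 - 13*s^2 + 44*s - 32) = s^5 + 4*s^4 + 3*s^3 - 17*s^2 + 41*s - 32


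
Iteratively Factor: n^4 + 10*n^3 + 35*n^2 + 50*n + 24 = (n + 1)*(n^3 + 9*n^2 + 26*n + 24) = (n + 1)*(n + 2)*(n^2 + 7*n + 12) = (n + 1)*(n + 2)*(n + 4)*(n + 3)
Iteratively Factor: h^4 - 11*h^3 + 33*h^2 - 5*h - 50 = (h + 1)*(h^3 - 12*h^2 + 45*h - 50) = (h - 5)*(h + 1)*(h^2 - 7*h + 10) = (h - 5)*(h - 2)*(h + 1)*(h - 5)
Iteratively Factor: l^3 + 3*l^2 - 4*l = (l)*(l^2 + 3*l - 4) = l*(l + 4)*(l - 1)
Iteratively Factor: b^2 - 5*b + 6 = (b - 3)*(b - 2)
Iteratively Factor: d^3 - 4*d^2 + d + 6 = (d + 1)*(d^2 - 5*d + 6) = (d - 2)*(d + 1)*(d - 3)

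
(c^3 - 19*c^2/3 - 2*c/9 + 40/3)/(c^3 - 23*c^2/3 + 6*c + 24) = (c - 5/3)/(c - 3)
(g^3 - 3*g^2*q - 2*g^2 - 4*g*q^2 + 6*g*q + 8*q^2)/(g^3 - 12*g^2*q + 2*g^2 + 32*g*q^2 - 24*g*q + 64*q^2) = (-g^2 - g*q + 2*g + 2*q)/(-g^2 + 8*g*q - 2*g + 16*q)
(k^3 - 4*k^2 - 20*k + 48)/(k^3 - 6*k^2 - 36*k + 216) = (k^2 + 2*k - 8)/(k^2 - 36)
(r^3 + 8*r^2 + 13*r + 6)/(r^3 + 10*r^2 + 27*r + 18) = (r + 1)/(r + 3)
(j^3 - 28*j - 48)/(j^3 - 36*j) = (j^2 + 6*j + 8)/(j*(j + 6))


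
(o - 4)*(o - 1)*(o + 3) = o^3 - 2*o^2 - 11*o + 12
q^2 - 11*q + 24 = (q - 8)*(q - 3)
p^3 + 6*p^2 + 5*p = p*(p + 1)*(p + 5)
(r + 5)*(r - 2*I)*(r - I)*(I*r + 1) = I*r^4 + 4*r^3 + 5*I*r^3 + 20*r^2 - 5*I*r^2 - 2*r - 25*I*r - 10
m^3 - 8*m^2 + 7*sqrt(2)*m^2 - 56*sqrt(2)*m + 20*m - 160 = (m - 8)*(m + 2*sqrt(2))*(m + 5*sqrt(2))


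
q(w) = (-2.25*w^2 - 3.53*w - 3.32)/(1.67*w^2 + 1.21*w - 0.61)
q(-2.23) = -1.33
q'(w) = (-4.5*w - 3.53)/(1.67*w^2 + 1.21*w - 0.61) + (-3.34*w - 1.21)*(-2.25*w^2 - 3.53*w - 3.32)/(1.67*w^2 + 1.21*w - 0.61)^2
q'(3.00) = 0.23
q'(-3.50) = -0.01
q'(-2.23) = -0.36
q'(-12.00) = 0.01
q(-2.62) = -1.24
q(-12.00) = -1.26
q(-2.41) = -1.28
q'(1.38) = 1.74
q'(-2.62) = -0.14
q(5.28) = -1.62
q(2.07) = -2.24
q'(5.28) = 0.06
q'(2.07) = 0.59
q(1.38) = -2.94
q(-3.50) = -1.19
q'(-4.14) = 0.01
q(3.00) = -1.89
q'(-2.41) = -0.23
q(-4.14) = -1.19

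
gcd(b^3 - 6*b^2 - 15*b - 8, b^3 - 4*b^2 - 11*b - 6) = b^2 + 2*b + 1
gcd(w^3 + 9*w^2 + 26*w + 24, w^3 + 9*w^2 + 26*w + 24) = w^3 + 9*w^2 + 26*w + 24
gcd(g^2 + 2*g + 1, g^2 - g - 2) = g + 1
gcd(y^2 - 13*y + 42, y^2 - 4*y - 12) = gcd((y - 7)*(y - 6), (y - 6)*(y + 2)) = y - 6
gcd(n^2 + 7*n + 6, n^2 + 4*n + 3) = n + 1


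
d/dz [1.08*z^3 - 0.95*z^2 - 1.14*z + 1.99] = 3.24*z^2 - 1.9*z - 1.14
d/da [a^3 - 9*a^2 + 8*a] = 3*a^2 - 18*a + 8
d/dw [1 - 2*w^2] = -4*w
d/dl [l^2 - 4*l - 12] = 2*l - 4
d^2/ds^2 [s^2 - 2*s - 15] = 2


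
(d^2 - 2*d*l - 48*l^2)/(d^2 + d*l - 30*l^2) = (d - 8*l)/(d - 5*l)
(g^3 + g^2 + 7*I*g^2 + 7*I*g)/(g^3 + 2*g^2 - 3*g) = (g^2 + g + 7*I*g + 7*I)/(g^2 + 2*g - 3)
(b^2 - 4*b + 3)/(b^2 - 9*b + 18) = (b - 1)/(b - 6)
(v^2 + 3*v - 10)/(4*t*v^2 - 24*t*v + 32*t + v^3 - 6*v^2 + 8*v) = (v + 5)/(4*t*v - 16*t + v^2 - 4*v)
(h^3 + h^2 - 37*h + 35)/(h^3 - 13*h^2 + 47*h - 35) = (h + 7)/(h - 7)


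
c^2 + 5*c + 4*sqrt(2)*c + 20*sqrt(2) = (c + 5)*(c + 4*sqrt(2))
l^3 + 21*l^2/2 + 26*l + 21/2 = (l + 1/2)*(l + 3)*(l + 7)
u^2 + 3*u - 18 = (u - 3)*(u + 6)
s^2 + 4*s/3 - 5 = (s - 5/3)*(s + 3)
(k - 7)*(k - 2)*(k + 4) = k^3 - 5*k^2 - 22*k + 56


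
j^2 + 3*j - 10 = (j - 2)*(j + 5)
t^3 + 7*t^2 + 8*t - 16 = (t - 1)*(t + 4)^2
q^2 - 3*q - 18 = (q - 6)*(q + 3)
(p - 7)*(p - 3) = p^2 - 10*p + 21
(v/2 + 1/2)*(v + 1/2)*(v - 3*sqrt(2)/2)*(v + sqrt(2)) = v^4/2 - sqrt(2)*v^3/4 + 3*v^3/4 - 5*v^2/4 - 3*sqrt(2)*v^2/8 - 9*v/4 - sqrt(2)*v/8 - 3/4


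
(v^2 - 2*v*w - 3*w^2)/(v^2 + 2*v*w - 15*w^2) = (v + w)/(v + 5*w)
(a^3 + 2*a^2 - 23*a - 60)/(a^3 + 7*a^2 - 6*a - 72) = (a^2 - 2*a - 15)/(a^2 + 3*a - 18)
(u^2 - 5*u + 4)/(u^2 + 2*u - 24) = (u - 1)/(u + 6)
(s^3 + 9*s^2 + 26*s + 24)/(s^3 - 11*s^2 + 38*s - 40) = (s^3 + 9*s^2 + 26*s + 24)/(s^3 - 11*s^2 + 38*s - 40)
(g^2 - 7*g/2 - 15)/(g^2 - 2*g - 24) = (g + 5/2)/(g + 4)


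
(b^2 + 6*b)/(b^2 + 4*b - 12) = b/(b - 2)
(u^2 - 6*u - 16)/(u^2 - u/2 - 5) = 2*(u - 8)/(2*u - 5)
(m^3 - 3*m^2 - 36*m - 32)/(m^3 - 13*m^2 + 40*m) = (m^2 + 5*m + 4)/(m*(m - 5))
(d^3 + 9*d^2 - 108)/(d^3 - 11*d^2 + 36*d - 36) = (d^2 + 12*d + 36)/(d^2 - 8*d + 12)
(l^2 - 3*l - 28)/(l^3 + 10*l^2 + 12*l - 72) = (l^2 - 3*l - 28)/(l^3 + 10*l^2 + 12*l - 72)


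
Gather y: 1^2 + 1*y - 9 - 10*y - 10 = -9*y - 18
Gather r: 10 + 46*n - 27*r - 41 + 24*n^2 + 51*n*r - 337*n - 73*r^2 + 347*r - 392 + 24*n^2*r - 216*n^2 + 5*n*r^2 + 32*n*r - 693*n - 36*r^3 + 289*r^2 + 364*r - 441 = -192*n^2 - 984*n - 36*r^3 + r^2*(5*n + 216) + r*(24*n^2 + 83*n + 684) - 864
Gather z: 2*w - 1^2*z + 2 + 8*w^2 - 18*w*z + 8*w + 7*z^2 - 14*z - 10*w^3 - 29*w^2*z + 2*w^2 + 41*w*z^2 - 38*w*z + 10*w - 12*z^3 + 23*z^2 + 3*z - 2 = -10*w^3 + 10*w^2 + 20*w - 12*z^3 + z^2*(41*w + 30) + z*(-29*w^2 - 56*w - 12)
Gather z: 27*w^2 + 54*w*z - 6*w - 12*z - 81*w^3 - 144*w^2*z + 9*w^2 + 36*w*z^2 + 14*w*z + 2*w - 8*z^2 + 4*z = -81*w^3 + 36*w^2 - 4*w + z^2*(36*w - 8) + z*(-144*w^2 + 68*w - 8)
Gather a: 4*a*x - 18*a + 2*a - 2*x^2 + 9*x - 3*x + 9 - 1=a*(4*x - 16) - 2*x^2 + 6*x + 8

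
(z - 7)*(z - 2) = z^2 - 9*z + 14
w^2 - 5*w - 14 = (w - 7)*(w + 2)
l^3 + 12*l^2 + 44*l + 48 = (l + 2)*(l + 4)*(l + 6)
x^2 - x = x*(x - 1)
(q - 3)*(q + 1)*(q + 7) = q^3 + 5*q^2 - 17*q - 21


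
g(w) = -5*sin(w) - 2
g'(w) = -5*cos(w)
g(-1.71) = 2.95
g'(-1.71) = 0.69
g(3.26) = -1.41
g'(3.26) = 4.96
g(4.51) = 2.90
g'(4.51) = 1.01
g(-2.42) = 1.30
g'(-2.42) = 3.75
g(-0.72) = 1.30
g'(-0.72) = -3.76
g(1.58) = -7.00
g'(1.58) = 0.05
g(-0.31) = -0.47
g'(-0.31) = -4.76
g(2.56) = -4.75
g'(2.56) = 4.18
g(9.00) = -4.06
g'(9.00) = 4.56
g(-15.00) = 1.25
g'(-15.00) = 3.80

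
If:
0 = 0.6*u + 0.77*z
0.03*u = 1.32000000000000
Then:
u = 44.00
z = -34.29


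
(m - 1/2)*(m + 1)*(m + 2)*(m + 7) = m^4 + 19*m^3/2 + 18*m^2 + 5*m/2 - 7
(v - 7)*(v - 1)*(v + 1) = v^3 - 7*v^2 - v + 7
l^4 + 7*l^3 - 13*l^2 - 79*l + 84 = (l - 3)*(l - 1)*(l + 4)*(l + 7)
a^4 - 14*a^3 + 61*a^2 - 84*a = a*(a - 7)*(a - 4)*(a - 3)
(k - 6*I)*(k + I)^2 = k^3 - 4*I*k^2 + 11*k + 6*I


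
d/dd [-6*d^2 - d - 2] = -12*d - 1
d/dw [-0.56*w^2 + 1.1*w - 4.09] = 1.1 - 1.12*w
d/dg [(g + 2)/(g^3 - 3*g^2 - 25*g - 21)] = (g^3 - 3*g^2 - 25*g + (g + 2)*(-3*g^2 + 6*g + 25) - 21)/(-g^3 + 3*g^2 + 25*g + 21)^2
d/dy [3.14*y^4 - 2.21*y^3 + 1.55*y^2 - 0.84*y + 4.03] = 12.56*y^3 - 6.63*y^2 + 3.1*y - 0.84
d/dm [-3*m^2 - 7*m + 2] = -6*m - 7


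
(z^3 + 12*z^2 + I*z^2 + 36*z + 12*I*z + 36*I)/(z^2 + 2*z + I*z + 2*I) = (z^2 + 12*z + 36)/(z + 2)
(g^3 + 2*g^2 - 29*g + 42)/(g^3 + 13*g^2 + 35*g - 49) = (g^2 - 5*g + 6)/(g^2 + 6*g - 7)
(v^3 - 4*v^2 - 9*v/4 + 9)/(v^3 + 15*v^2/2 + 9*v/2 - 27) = (v^2 - 5*v/2 - 6)/(v^2 + 9*v + 18)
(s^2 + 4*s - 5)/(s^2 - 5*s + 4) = (s + 5)/(s - 4)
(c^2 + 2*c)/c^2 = (c + 2)/c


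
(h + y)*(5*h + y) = 5*h^2 + 6*h*y + y^2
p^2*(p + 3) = p^3 + 3*p^2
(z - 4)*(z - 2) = z^2 - 6*z + 8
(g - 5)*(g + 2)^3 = g^4 + g^3 - 18*g^2 - 52*g - 40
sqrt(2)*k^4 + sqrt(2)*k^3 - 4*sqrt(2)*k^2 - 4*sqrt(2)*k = k*(k - 2)*(k + 2)*(sqrt(2)*k + sqrt(2))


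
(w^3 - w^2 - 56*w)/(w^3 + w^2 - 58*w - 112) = w/(w + 2)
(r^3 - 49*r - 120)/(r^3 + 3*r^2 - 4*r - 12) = (r^2 - 3*r - 40)/(r^2 - 4)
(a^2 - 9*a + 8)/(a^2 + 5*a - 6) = (a - 8)/(a + 6)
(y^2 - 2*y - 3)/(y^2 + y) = (y - 3)/y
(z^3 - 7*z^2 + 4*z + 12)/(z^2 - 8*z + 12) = z + 1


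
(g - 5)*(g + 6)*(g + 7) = g^3 + 8*g^2 - 23*g - 210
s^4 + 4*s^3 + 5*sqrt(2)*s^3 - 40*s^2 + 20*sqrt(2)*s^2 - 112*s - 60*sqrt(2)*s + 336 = (s - 2)*(s + 6)*(s - 2*sqrt(2))*(s + 7*sqrt(2))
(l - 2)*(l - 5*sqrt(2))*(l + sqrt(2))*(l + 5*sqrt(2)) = l^4 - 2*l^3 + sqrt(2)*l^3 - 50*l^2 - 2*sqrt(2)*l^2 - 50*sqrt(2)*l + 100*l + 100*sqrt(2)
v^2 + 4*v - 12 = (v - 2)*(v + 6)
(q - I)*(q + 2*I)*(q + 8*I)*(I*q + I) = I*q^4 - 9*q^3 + I*q^3 - 9*q^2 - 6*I*q^2 - 16*q - 6*I*q - 16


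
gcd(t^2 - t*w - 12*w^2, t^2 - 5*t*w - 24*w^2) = t + 3*w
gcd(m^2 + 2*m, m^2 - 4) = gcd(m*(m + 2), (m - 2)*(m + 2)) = m + 2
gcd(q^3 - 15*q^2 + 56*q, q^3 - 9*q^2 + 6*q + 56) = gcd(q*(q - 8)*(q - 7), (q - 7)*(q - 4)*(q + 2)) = q - 7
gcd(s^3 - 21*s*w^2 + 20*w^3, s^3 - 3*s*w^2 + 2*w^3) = s - w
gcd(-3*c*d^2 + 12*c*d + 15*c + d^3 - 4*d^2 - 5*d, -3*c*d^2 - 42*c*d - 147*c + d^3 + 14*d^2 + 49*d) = 3*c - d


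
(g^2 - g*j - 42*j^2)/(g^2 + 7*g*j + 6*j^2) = (g - 7*j)/(g + j)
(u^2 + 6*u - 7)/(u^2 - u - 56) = (u - 1)/(u - 8)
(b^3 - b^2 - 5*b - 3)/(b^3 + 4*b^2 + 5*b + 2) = (b - 3)/(b + 2)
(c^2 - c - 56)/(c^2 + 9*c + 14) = (c - 8)/(c + 2)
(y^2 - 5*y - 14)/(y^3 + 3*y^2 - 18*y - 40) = (y - 7)/(y^2 + y - 20)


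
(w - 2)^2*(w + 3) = w^3 - w^2 - 8*w + 12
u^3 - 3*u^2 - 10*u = u*(u - 5)*(u + 2)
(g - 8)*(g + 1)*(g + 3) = g^3 - 4*g^2 - 29*g - 24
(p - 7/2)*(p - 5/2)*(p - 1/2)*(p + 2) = p^4 - 9*p^3/2 - 5*p^2/4 + 153*p/8 - 35/4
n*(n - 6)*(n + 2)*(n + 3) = n^4 - n^3 - 24*n^2 - 36*n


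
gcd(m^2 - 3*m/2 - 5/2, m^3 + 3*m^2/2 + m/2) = m + 1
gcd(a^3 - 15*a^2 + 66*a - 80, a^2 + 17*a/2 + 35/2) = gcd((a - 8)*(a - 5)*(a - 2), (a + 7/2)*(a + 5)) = 1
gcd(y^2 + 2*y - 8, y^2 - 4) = y - 2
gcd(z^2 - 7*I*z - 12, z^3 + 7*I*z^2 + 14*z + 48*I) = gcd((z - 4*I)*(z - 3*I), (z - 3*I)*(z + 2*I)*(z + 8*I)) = z - 3*I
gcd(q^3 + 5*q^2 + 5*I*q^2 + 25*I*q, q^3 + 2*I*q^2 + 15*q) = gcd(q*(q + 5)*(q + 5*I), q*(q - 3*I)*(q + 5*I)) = q^2 + 5*I*q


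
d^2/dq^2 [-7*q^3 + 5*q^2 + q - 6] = 10 - 42*q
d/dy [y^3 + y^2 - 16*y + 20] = 3*y^2 + 2*y - 16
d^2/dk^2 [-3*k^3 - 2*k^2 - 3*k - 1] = -18*k - 4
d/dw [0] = 0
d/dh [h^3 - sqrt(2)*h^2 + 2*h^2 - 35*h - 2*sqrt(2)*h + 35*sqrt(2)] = 3*h^2 - 2*sqrt(2)*h + 4*h - 35 - 2*sqrt(2)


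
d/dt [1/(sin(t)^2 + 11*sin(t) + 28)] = -(2*sin(t) + 11)*cos(t)/(sin(t)^2 + 11*sin(t) + 28)^2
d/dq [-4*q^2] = -8*q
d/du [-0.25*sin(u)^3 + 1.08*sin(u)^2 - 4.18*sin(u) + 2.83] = (-0.75*sin(u)^2 + 2.16*sin(u) - 4.18)*cos(u)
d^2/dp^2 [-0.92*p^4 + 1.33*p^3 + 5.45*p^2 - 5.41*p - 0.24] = -11.04*p^2 + 7.98*p + 10.9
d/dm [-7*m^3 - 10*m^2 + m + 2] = -21*m^2 - 20*m + 1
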